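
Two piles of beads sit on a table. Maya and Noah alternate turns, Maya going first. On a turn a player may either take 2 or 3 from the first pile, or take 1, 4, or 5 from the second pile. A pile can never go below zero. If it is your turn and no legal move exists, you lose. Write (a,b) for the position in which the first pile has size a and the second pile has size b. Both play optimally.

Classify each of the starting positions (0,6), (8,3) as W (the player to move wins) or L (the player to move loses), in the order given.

Compute win/loss labels from the base case upward. A position with no move is L. Any other position is W if it can reach an L in one move, else L.
No move ever increases a pile, so every position that can arise here has a ≤ 8 and b ≤ 6; it is enough to label the cells with 0 ≤ a ≤ 8 and 0 ≤ b ≤ 6.
Every move lowers a or b (never raises either), so fill the grid row by row in increasing a, and left to right within a row: each cell's successors are then already labelled.
      b=0  b=1  b=2  b=3  b=4  b=5  b=6
a=0:    L    W    L    W    W    W    W
a=1:    L    W    L    W    W    W    W
a=2:    W    L    W    L    W    W    W
a=3:    W    L    W    L    W    W    W
a=4:    W    W    W    W    L    W    L
a=5:    L    W    L    W    W    W    W
a=6:    L    W    L    W    W    W    W
a=7:    W    L    W    L    W    W    W
a=8:    W    L    W    L    W    W    W
Cells with no legal move (terminal, hence L): (0,0), (1,0).
The remaining L cells, each justified by listing all of its moves:
(0,2): →(0,1)(W) only, which is W, so L
(1,2): →(1,1)(W) only, which is W, so L
(2,1): →(0,1)(W), (2,0)(W) — all W, so L
(2,3): →(0,3)(W), (2,2)(W) — all W, so L
(3,1): →(1,1)(W), (0,1)(W), (3,0)(W) — all W, so L
(3,3): →(1,3)(W), (0,3)(W), (3,2)(W) — all W, so L
(4,4): →(2,4)(W), (1,4)(W), (4,3)(W), (4,0)(W) — all W, so L
(4,6): →(2,6)(W), (1,6)(W), (4,5)(W), (4,2)(W), (4,1)(W) — all W, so L
(5,0): →(3,0)(W), (2,0)(W) — all W, so L
(5,2): →(3,2)(W), (2,2)(W), (5,1)(W) — all W, so L
(6,0): →(4,0)(W), (3,0)(W) — all W, so L
(6,2): →(4,2)(W), (3,2)(W), (6,1)(W) — all W, so L
(7,1): →(5,1)(W), (4,1)(W), (7,0)(W) — all W, so L
(7,3): →(5,3)(W), (4,3)(W), (7,2)(W) — all W, so L
(8,1): →(6,1)(W), (5,1)(W), (8,0)(W) — all W, so L
(8,3): →(6,3)(W), (5,3)(W), (8,2)(W) — all W, so L
Every other cell has at least one move into one of the L cells above, so it is W.
(0,6): the move to (0,2) reaches an L cell, so W
(8,3): one of the L cells justified above, so L

(0,6): W, (8,3): L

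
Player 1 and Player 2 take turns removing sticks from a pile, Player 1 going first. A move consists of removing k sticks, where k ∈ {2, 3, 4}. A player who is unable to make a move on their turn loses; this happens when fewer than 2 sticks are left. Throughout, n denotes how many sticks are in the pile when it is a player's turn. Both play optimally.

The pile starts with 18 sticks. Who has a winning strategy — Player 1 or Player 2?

Player 2 wins.

Compute win/loss labels from the base case upward. A position with no move is L. Any other position is W if it can reach an L in one move, else L.
n=0: no move → L
n=1: no move → L
n=2: →0(L), so W
n=3: →1(L), so W
n=4: →1(L), so W
n=5: →1(L), so W
n=6: →4(W), 3(W), 2(W) — all W, so L
n=7: →5(W), 4(W), 3(W) — all W, so L
n=8: →6(L), so W
n=9: →7(L), so W
n=10: →7(L), so W
n=11: →7(L), so W
n=12: →10(W), 9(W), 8(W) — all W, so L
n=13: →11(W), 10(W), 9(W) — all W, so L
n=14: →12(L), so W
n=15: →13(L), so W
n=16: →13(L), so W
n=17: →13(L), so W
n=18: →16(W), 15(W), 14(W) — all W, so L
Every move from 18 reaches a W position, so the mover loses.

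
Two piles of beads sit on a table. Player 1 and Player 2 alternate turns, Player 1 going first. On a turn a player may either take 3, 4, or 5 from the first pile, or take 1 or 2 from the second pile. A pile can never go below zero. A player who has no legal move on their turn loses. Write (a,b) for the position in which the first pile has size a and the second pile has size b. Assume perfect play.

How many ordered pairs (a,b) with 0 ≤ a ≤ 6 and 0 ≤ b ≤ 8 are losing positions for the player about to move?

21

Classify positions by backward induction: terminal positions (no move available) are L. From any other position, the mover wins iff some move reaches an L.
Every move lowers a or b (never raises either), so fill the grid row by row in increasing a, and left to right within a row: each cell's successors are then already labelled.
      b=0  b=1  b=2  b=3  b=4  b=5  b=6  b=7  b=8
a=0:    L    W    W    L    W    W    L    W    W
a=1:    L    W    W    L    W    W    L    W    W
a=2:    L    W    W    L    W    W    L    W    W
a=3:    W    L    W    W    L    W    W    L    W
a=4:    W    L    W    W    L    W    W    L    W
a=5:    W    L    W    W    L    W    W    L    W
a=6:    W    W    L    W    W    L    W    W    L
Cells with no legal move (terminal, hence L): (0,0), (1,0), (2,0).
The remaining L cells, each justified by listing all of its moves:
(0,3): →(0,2)(W), (0,1)(W) — all W, so L
(0,6): →(0,5)(W), (0,4)(W) — all W, so L
(1,3): →(1,2)(W), (1,1)(W) — all W, so L
(1,6): →(1,5)(W), (1,4)(W) — all W, so L
(2,3): →(2,2)(W), (2,1)(W) — all W, so L
(2,6): →(2,5)(W), (2,4)(W) — all W, so L
(3,1): →(0,1)(W), (3,0)(W) — all W, so L
(3,4): →(0,4)(W), (3,3)(W), (3,2)(W) — all W, so L
(3,7): →(0,7)(W), (3,6)(W), (3,5)(W) — all W, so L
(4,1): →(1,1)(W), (0,1)(W), (4,0)(W) — all W, so L
(4,4): →(1,4)(W), (0,4)(W), (4,3)(W), (4,2)(W) — all W, so L
(4,7): →(1,7)(W), (0,7)(W), (4,6)(W), (4,5)(W) — all W, so L
(5,1): →(2,1)(W), (1,1)(W), (0,1)(W), (5,0)(W) — all W, so L
(5,4): →(2,4)(W), (1,4)(W), (0,4)(W), (5,3)(W), (5,2)(W) — all W, so L
(5,7): →(2,7)(W), (1,7)(W), (0,7)(W), (5,6)(W), (5,5)(W) — all W, so L
(6,2): →(3,2)(W), (2,2)(W), (1,2)(W), (6,1)(W), (6,0)(W) — all W, so L
(6,5): →(3,5)(W), (2,5)(W), (1,5)(W), (6,4)(W), (6,3)(W) — all W, so L
(6,8): →(3,8)(W), (2,8)(W), (1,8)(W), (6,7)(W), (6,6)(W) — all W, so L
Every other cell has at least one move into one of the L cells above, so it is W.
L cells per row: a=0: 3, a=1: 3, a=2: 3, a=3: 3, a=4: 3, a=5: 3, a=6: 3; total 21.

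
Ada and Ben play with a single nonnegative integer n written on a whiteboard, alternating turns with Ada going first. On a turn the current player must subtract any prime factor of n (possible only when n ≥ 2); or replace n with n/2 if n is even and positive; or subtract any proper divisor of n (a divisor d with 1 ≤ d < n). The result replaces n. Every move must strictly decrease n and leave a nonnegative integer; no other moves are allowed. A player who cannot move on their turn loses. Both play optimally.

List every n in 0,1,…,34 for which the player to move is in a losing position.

0, 1, 4, 9, 14, 20, 26, 32

Use the standard recursion: the mover loses at a terminal position; elsewhere, the mover wins exactly when some move hands the opponent an L position.
n=0: no move → L
n=1: no move → L
n=2: W (go to 0, an L position)
n=3: W (go to 0, an L position)
n=4: L (options 2(W), 3(W) are all W)
n=5: W (go to 0, an L position)
n=6: W (go to 4, an L position)
n=7: W (go to 0, an L position)
n=8: W (go to 4, an L position)
n=9: L (options 6(W), 8(W) are all W)
n=10: W (go to 9, an L position)
n=11: W (go to 0, an L position)
n=12: W (go to 9, an L position)
n=13: W (go to 0, an L position)
n=14: L (options 7(W), 12(W), 13(W) are all W)
n=15: W (go to 14, an L position)
n=16: W (go to 14, an L position)
n=17: W (go to 0, an L position)
n=18: W (go to 9, an L position)
n=19: W (go to 0, an L position)
n=20: L (options 10(W), 15(W), 16(W), 18(W), 19(W) are all W)
n=21: W (go to 14, an L position)
n=22: W (go to 20, an L position)
n=23: W (go to 0, an L position)
n=24: W (go to 20, an L position)
n=25: W (go to 20, an L position)
n=26: L (options 13(W), 24(W), 25(W) are all W)
n=27: W (go to 26, an L position)
n=28: W (go to 14, an L position)
n=29: W (go to 0, an L position)
n=30: W (go to 20, an L position)
n=31: W (go to 0, an L position)
n=32: L (options 16(W), 24(W), 28(W), 30(W), 31(W) are all W)
n=33: W (go to 32, an L position)
n=34: W (go to 32, an L position)
The losing starting values of n are exactly the entries labelled L in this table (8 of them).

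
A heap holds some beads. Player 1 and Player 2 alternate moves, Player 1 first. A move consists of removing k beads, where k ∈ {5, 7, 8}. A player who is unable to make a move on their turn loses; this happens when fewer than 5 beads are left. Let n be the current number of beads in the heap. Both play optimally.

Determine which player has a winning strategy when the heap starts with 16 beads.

Player 2 wins.

Build the W/L table. Terminal = L. A non-terminal position is W if it has a move to some L; otherwise it is L.
n=0: no move → L
n=1: no move → L
n=2: no move → L
n=3: no move → L
n=4: no move → L
n=5: →0(L), so W
n=6: →1(L), so W
n=7: →2(L), so W
n=8: →3(L), so W
n=9: →4(L), so W
n=10: →3(L), so W
n=11: →4(L), so W
n=12: →4(L), so W
n=13: →8(W), 6(W), 5(W) — all W, so L
n=14: →9(W), 7(W), 6(W) — all W, so L
n=15: →10(W), 8(W), 7(W) — all W, so L
n=16: →11(W), 9(W), 8(W) — all W, so L
The starting position 16 is L: whatever Player 1 does, the opponent receives a W position.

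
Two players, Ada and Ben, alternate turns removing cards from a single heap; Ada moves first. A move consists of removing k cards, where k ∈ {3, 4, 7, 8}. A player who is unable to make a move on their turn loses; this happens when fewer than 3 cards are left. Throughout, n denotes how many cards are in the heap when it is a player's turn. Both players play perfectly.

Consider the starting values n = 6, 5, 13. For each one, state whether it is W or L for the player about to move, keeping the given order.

Positions with no move are L. A position that does have a move is losing for the player to move precisely when every available move leads to a winning position for the opponent. Fill in the labels:
n=0: no move → L
n=1: no move → L
n=2: no move → L
n=3: →0(L), so W
n=4: →1(L), so W
n=5: →2(L), so W
n=6: →2(L), so W
n=7: →0(L), so W
n=8: →1(L), so W
n=9: →2(L), so W
n=10: →2(L), so W
n=11: →8(W), 7(W), 4(W), 3(W) — all W, so L
n=12: →9(W), 8(W), 5(W), 4(W) — all W, so L
n=13: →10(W), 9(W), 6(W), 5(W) — all W, so L

6: W, 5: W, 13: L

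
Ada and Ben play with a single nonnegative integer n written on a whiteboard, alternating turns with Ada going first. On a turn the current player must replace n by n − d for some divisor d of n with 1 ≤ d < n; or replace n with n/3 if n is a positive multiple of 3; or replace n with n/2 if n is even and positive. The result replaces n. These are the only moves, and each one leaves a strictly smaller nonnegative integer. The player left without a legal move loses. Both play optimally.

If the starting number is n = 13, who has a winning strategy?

Ben wins.

Work bottom-up. With no move the player to move loses. Otherwise the position is W if at least one move leads to an L position for the opponent, and L if every move leads to a W.
n=0: no move → L
n=1: no move → L
n=2: →1(L), so W
n=3: →1(L), so W
n=4: →2(W), 3(W) — all W, so L
n=5: →4(L), so W
n=6: →4(L), so W
n=7: →6(W) only, which is W, so L
n=8: →4(L), so W
n=9: →3(W), 6(W), 8(W) — all W, so L
n=10: →9(L), so W
n=11: →10(W) only, which is W, so L
n=12: →4(L), so W
n=13: →12(W) only, which is W, so L
The starting position 13 is L: whatever Ada does, the opponent receives a W position.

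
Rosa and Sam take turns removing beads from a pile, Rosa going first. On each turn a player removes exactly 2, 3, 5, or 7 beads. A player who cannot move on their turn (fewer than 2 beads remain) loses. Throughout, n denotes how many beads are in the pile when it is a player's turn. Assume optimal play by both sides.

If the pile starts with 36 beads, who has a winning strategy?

Sam wins.

Label each position W (a win for the player to move) or L (a loss). A position with no legal move is L; any other position is W exactly when some move reaches an L, and L when every move reaches a W.
n=0: no move → L
n=1: no move → L
n=2: reaches L-position 0 → W
n=3: reaches L-position 1 → W
n=4: reaches L-position 1 → W
n=5: reaches L-position 0 → W
n=6: reaches L-position 1 → W
n=7: reaches L-position 0 → W
n=8: reaches L-position 1 → W
n=9: only reaches 7(W), 6(W), 4(W), 2(W), all W → L
n=10: only reaches 8(W), 7(W), 5(W), 3(W), all W → L
n=11: reaches L-position 9 → W
n=12: reaches L-position 10 → W
n=13: reaches L-position 10 → W
n=14: reaches L-position 9 → W
n=15: reaches L-position 10 → W
n=16: reaches L-position 9 → W
n=17: reaches L-position 10 → W
n=18: only reaches 16(W), 15(W), 13(W), 11(W), all W → L
n=19: only reaches 17(W), 16(W), 14(W), 12(W), all W → L
n=20: reaches L-position 18 → W
n=21: reaches L-position 19 → W
n=22: reaches L-position 19 → W
n=23: reaches L-position 18 → W
n=24: reaches L-position 19 → W
n=25: reaches L-position 18 → W
n=26: reaches L-position 19 → W
n=27: only reaches 25(W), 24(W), 22(W), 20(W), all W → L
n=28: only reaches 26(W), 25(W), 23(W), 21(W), all W → L
n=29: reaches L-position 27 → W
n=30: reaches L-position 28 → W
n=31: reaches L-position 28 → W
n=32: reaches L-position 27 → W
n=33: reaches L-position 28 → W
n=34: reaches L-position 27 → W
n=35: reaches L-position 28 → W
n=36: only reaches 34(W), 33(W), 31(W), 29(W), all W → L
The starting position 36 is L: whatever Rosa does, the opponent receives a W position.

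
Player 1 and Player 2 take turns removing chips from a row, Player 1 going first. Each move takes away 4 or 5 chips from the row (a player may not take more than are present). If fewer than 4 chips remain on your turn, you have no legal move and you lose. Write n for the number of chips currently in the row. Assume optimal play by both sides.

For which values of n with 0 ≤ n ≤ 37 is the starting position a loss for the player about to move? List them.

0, 1, 2, 3, 9, 10, 11, 12, 18, 19, 20, 21, 27, 28, 29, 30, 36, 37

Use the standard recursion: the mover loses at a terminal position; elsewhere, the mover wins exactly when some move hands the opponent an L position.
n=0: no move → L
n=1: no move → L
n=2: no move → L
n=3: no move → L
n=4: can move to 0, which is L ⇒ W
n=5: can move to 1, which is L ⇒ W
n=6: can move to 2, which is L ⇒ W
n=7: can move to 3, which is L ⇒ W
n=8: can move to 3, which is L ⇒ W
n=9: moves to 5(W), 4(W); every one is W ⇒ L
n=10: moves to 6(W), 5(W); every one is W ⇒ L
n=11: moves to 7(W), 6(W); every one is W ⇒ L
n=12: moves to 8(W), 7(W); every one is W ⇒ L
n=13: can move to 9, which is L ⇒ W
n=14: can move to 10, which is L ⇒ W
n=15: can move to 11, which is L ⇒ W
n=16: can move to 12, which is L ⇒ W
n=17: can move to 12, which is L ⇒ W
n=18: moves to 14(W), 13(W); every one is W ⇒ L
n=19: moves to 15(W), 14(W); every one is W ⇒ L
n=20: moves to 16(W), 15(W); every one is W ⇒ L
n=21: moves to 17(W), 16(W); every one is W ⇒ L
n=22: can move to 18, which is L ⇒ W
n=23: can move to 19, which is L ⇒ W
n=24: can move to 20, which is L ⇒ W
n=25: can move to 21, which is L ⇒ W
n=26: can move to 21, which is L ⇒ W
n=27: moves to 23(W), 22(W); every one is W ⇒ L
n=28: moves to 24(W), 23(W); every one is W ⇒ L
n=29: moves to 25(W), 24(W); every one is W ⇒ L
n=30: moves to 26(W), 25(W); every one is W ⇒ L
n=31: can move to 27, which is L ⇒ W
n=32: can move to 28, which is L ⇒ W
n=33: can move to 29, which is L ⇒ W
n=34: can move to 30, which is L ⇒ W
n=35: can move to 30, which is L ⇒ W
n=36: moves to 32(W), 31(W); every one is W ⇒ L
n=37: moves to 33(W), 32(W); every one is W ⇒ L
The losing starting values of n are exactly the entries labelled L in this table (18 of them).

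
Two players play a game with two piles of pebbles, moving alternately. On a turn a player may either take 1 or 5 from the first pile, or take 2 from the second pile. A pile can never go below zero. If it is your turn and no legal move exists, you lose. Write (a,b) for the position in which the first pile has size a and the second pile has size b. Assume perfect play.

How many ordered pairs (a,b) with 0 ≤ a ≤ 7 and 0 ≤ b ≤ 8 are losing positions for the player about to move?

Use the standard recursion: the mover loses at a terminal position; elsewhere, the mover wins exactly when some move hands the opponent an L position.
Every move lowers a or b (never raises either), so fill the grid row by row in increasing a, and left to right within a row: each cell's successors are then already labelled.
      b=0  b=1  b=2  b=3  b=4  b=5  b=6  b=7  b=8
a=0:    L    L    W    W    L    L    W    W    L
a=1:    W    W    L    L    W    W    L    L    W
a=2:    L    L    W    W    L    L    W    W    L
a=3:    W    W    L    L    W    W    L    L    W
a=4:    L    L    W    W    L    L    W    W    L
a=5:    W    W    L    L    W    W    L    L    W
a=6:    L    L    W    W    L    L    W    W    L
a=7:    W    W    L    L    W    W    L    L    W
Cells with no legal move (terminal, hence L): (0,0), (0,1).
The remaining L cells, each justified by listing all of its moves:
(0,4): L (sole option (0,2)(W) is W)
(0,5): L (sole option (0,3)(W) is W)
(0,8): L (sole option (0,6)(W) is W)
(1,2): L (options (0,2)(W), (1,0)(W) are all W)
(1,3): L (options (0,3)(W), (1,1)(W) are all W)
(1,6): L (options (0,6)(W), (1,4)(W) are all W)
(1,7): L (options (0,7)(W), (1,5)(W) are all W)
(2,0): L (sole option (1,0)(W) is W)
(2,1): L (sole option (1,1)(W) is W)
(2,4): L (options (1,4)(W), (2,2)(W) are all W)
(2,5): L (options (1,5)(W), (2,3)(W) are all W)
(2,8): L (options (1,8)(W), (2,6)(W) are all W)
(3,2): L (options (2,2)(W), (3,0)(W) are all W)
(3,3): L (options (2,3)(W), (3,1)(W) are all W)
(3,6): L (options (2,6)(W), (3,4)(W) are all W)
(3,7): L (options (2,7)(W), (3,5)(W) are all W)
(4,0): L (sole option (3,0)(W) is W)
(4,1): L (sole option (3,1)(W) is W)
(4,4): L (options (3,4)(W), (4,2)(W) are all W)
(4,5): L (options (3,5)(W), (4,3)(W) are all W)
(4,8): L (options (3,8)(W), (4,6)(W) are all W)
(5,2): L (options (4,2)(W), (0,2)(W), (5,0)(W) are all W)
(5,3): L (options (4,3)(W), (0,3)(W), (5,1)(W) are all W)
(5,6): L (options (4,6)(W), (0,6)(W), (5,4)(W) are all W)
(5,7): L (options (4,7)(W), (0,7)(W), (5,5)(W) are all W)
(6,0): L (options (5,0)(W), (1,0)(W) are all W)
(6,1): L (options (5,1)(W), (1,1)(W) are all W)
(6,4): L (options (5,4)(W), (1,4)(W), (6,2)(W) are all W)
(6,5): L (options (5,5)(W), (1,5)(W), (6,3)(W) are all W)
(6,8): L (options (5,8)(W), (1,8)(W), (6,6)(W) are all W)
(7,2): L (options (6,2)(W), (2,2)(W), (7,0)(W) are all W)
(7,3): L (options (6,3)(W), (2,3)(W), (7,1)(W) are all W)
(7,6): L (options (6,6)(W), (2,6)(W), (7,4)(W) are all W)
(7,7): L (options (6,7)(W), (2,7)(W), (7,5)(W) are all W)
Every other cell has at least one move into one of the L cells above, so it is W.
L cells per row: a=0: 5, a=1: 4, a=2: 5, a=3: 4, a=4: 5, a=5: 4, a=6: 5, a=7: 4; total 36.

36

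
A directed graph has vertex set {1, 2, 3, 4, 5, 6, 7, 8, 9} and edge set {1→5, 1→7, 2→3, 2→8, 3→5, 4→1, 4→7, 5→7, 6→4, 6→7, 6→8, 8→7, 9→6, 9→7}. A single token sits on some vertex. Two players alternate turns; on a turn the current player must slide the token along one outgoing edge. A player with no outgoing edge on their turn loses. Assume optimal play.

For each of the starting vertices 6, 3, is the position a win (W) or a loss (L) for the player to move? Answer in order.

Use the standard recursion: the mover loses at a terminal position; elsewhere, the mover wins exactly when some move hands the opponent an L position.
Every edge goes from a vertex to one that appears earlier in the order 7, 5, 1, 4, 3, 8, 6, 2, 9, so processing vertices in that order labels each vertex after all of its successors.
7: no outgoing edge → L
5: reaches L-position 7 → W
1: reaches L-position 7 → W
4: reaches L-position 7 → W
3: only reaches 5(W), which is W → L
8: reaches L-position 7 → W
6: reaches L-position 7 → W
2: reaches L-position 3 → W
9: reaches L-position 7 → W

6: W, 3: L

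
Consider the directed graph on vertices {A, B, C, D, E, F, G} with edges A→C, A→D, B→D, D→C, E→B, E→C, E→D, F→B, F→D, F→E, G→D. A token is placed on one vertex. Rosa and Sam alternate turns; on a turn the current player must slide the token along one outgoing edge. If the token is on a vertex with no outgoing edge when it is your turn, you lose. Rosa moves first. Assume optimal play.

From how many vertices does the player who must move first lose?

3

Use the standard recursion: the mover loses at a terminal position; elsewhere, the mover wins exactly when some move hands the opponent an L position.
Every edge goes from a vertex to one that appears earlier in the order C, D, G, B, E, F, A, so processing vertices in that order labels each vertex after all of its successors.
C: no outgoing edge → L
D: can move to C, which is L ⇒ W
G: the only move is to D(W), a W ⇒ L
B: the only move is to D(W), a W ⇒ L
E: can move to B, which is L ⇒ W
F: can move to B, which is L ⇒ W
A: can move to C, which is L ⇒ W
The L vertices are B, C, G; that is 3 in all.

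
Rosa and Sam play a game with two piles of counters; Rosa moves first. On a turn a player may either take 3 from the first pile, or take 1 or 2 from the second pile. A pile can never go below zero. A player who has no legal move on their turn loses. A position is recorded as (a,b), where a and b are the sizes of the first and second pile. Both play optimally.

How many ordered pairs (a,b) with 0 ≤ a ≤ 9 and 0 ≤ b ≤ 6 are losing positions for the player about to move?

Compute win/loss labels from the base case upward. A position with no move is L. Any other position is W if it can reach an L in one move, else L.
Every move lowers a or b (never raises either), so fill the grid row by row in increasing a, and left to right within a row: each cell's successors are then already labelled.
      b=0  b=1  b=2  b=3  b=4  b=5  b=6
a=0:    L    W    W    L    W    W    L
a=1:    L    W    W    L    W    W    L
a=2:    L    W    W    L    W    W    L
a=3:    W    L    W    W    L    W    W
a=4:    W    L    W    W    L    W    W
a=5:    W    L    W    W    L    W    W
a=6:    L    W    W    L    W    W    L
a=7:    L    W    W    L    W    W    L
a=8:    L    W    W    L    W    W    L
a=9:    W    L    W    W    L    W    W
Cells with no legal move (terminal, hence L): (0,0), (1,0), (2,0).
The remaining L cells, each justified by listing all of its moves:
(0,3): L (options (0,2)(W), (0,1)(W) are all W)
(0,6): L (options (0,5)(W), (0,4)(W) are all W)
(1,3): L (options (1,2)(W), (1,1)(W) are all W)
(1,6): L (options (1,5)(W), (1,4)(W) are all W)
(2,3): L (options (2,2)(W), (2,1)(W) are all W)
(2,6): L (options (2,5)(W), (2,4)(W) are all W)
(3,1): L (options (0,1)(W), (3,0)(W) are all W)
(3,4): L (options (0,4)(W), (3,3)(W), (3,2)(W) are all W)
(4,1): L (options (1,1)(W), (4,0)(W) are all W)
(4,4): L (options (1,4)(W), (4,3)(W), (4,2)(W) are all W)
(5,1): L (options (2,1)(W), (5,0)(W) are all W)
(5,4): L (options (2,4)(W), (5,3)(W), (5,2)(W) are all W)
(6,0): L (sole option (3,0)(W) is W)
(6,3): L (options (3,3)(W), (6,2)(W), (6,1)(W) are all W)
(6,6): L (options (3,6)(W), (6,5)(W), (6,4)(W) are all W)
(7,0): L (sole option (4,0)(W) is W)
(7,3): L (options (4,3)(W), (7,2)(W), (7,1)(W) are all W)
(7,6): L (options (4,6)(W), (7,5)(W), (7,4)(W) are all W)
(8,0): L (sole option (5,0)(W) is W)
(8,3): L (options (5,3)(W), (8,2)(W), (8,1)(W) are all W)
(8,6): L (options (5,6)(W), (8,5)(W), (8,4)(W) are all W)
(9,1): L (options (6,1)(W), (9,0)(W) are all W)
(9,4): L (options (6,4)(W), (9,3)(W), (9,2)(W) are all W)
Every other cell has at least one move into one of the L cells above, so it is W.
L cells per row: a=0: 3, a=1: 3, a=2: 3, a=3: 2, a=4: 2, a=5: 2, a=6: 3, a=7: 3, a=8: 3, a=9: 2; total 26.

26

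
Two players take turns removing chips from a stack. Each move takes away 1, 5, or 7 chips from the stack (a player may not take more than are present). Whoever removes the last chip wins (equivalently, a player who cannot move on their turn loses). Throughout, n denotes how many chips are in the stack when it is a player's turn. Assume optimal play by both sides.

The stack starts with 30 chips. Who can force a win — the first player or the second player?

The second player wins.

Positions with no move are L. A position that does have a move is losing for the player to move precisely when every available move leads to a winning position for the opponent. Fill in the labels:
n=0: no move → L
n=1: W (go to 0, an L position)
n=2: L (sole option 1(W) is W)
n=3: W (go to 2, an L position)
n=4: L (sole option 3(W) is W)
n=5: W (go to 4, an L position)
n=6: L (options 5(W), 1(W) are all W)
n=7: W (go to 6, an L position)
n=8: L (options 7(W), 3(W), 1(W) are all W)
n=9: W (go to 8, an L position)
n=10: L (options 9(W), 5(W), 3(W) are all W)
n=11: W (go to 10, an L position)
n=12: L (options 11(W), 7(W), 5(W) are all W)
n=13: W (go to 12, an L position)
n=14: L (options 13(W), 9(W), 7(W) are all W)
n=15: W (go to 14, an L position)
n=16: L (options 15(W), 11(W), 9(W) are all W)
n=17: W (go to 16, an L position)
n=18: L (options 17(W), 13(W), 11(W) are all W)
n=19: W (go to 18, an L position)
n=20: L (options 19(W), 15(W), 13(W) are all W)
n=21: W (go to 20, an L position)
n=22: L (options 21(W), 17(W), 15(W) are all W)
n=23: W (go to 22, an L position)
n=24: L (options 23(W), 19(W), 17(W) are all W)
n=25: W (go to 24, an L position)
n=26: L (options 25(W), 21(W), 19(W) are all W)
n=27: W (go to 26, an L position)
n=28: L (options 27(W), 23(W), 21(W) are all W)
n=29: W (go to 28, an L position)
n=30: L (options 29(W), 25(W), 23(W) are all W)
The starting position 30 is L: whatever the player to move does, the opponent receives a W position.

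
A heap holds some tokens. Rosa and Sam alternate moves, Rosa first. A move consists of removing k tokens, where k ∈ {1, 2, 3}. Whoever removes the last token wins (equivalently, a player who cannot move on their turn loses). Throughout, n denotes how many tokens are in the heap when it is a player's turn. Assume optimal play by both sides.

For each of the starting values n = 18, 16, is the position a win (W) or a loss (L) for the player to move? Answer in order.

18: W, 16: L

Positions with no move are L. A position that does have a move is losing for the player to move precisely when every available move leads to a winning position for the opponent. Fill in the labels:
n=0: no move → L
n=1: reaches L-position 0 → W
n=2: reaches L-position 0 → W
n=3: reaches L-position 0 → W
n=4: only reaches 3(W), 2(W), 1(W), all W → L
n=5: reaches L-position 4 → W
n=6: reaches L-position 4 → W
n=7: reaches L-position 4 → W
n=8: only reaches 7(W), 6(W), 5(W), all W → L
n=9: reaches L-position 8 → W
n=10: reaches L-position 8 → W
n=11: reaches L-position 8 → W
n=12: only reaches 11(W), 10(W), 9(W), all W → L
n=13: reaches L-position 12 → W
n=14: reaches L-position 12 → W
n=15: reaches L-position 12 → W
n=16: only reaches 15(W), 14(W), 13(W), all W → L
n=17: reaches L-position 16 → W
n=18: reaches L-position 16 → W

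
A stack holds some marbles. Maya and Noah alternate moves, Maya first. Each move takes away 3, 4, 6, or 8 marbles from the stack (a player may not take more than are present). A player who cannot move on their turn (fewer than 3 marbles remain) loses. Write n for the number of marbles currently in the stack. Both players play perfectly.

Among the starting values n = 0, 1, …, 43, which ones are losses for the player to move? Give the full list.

0, 1, 2, 11, 12, 13, 22, 23, 24, 33, 34, 35

Compute win/loss labels from the base case upward. A position with no move is L. Any other position is W if it can reach an L in one move, else L.
n=0: no move → L
n=1: no move → L
n=2: no move → L
n=3: can move to 0, which is L ⇒ W
n=4: can move to 1, which is L ⇒ W
n=5: can move to 2, which is L ⇒ W
n=6: can move to 2, which is L ⇒ W
n=7: can move to 1, which is L ⇒ W
n=8: can move to 2, which is L ⇒ W
n=9: can move to 1, which is L ⇒ W
n=10: can move to 2, which is L ⇒ W
n=11: moves to 8(W), 7(W), 5(W), 3(W); every one is W ⇒ L
n=12: moves to 9(W), 8(W), 6(W), 4(W); every one is W ⇒ L
n=13: moves to 10(W), 9(W), 7(W), 5(W); every one is W ⇒ L
n=14: can move to 11, which is L ⇒ W
n=15: can move to 12, which is L ⇒ W
n=16: can move to 13, which is L ⇒ W
n=17: can move to 13, which is L ⇒ W
n=18: can move to 12, which is L ⇒ W
n=19: can move to 13, which is L ⇒ W
n=20: can move to 12, which is L ⇒ W
n=21: can move to 13, which is L ⇒ W
n=22: moves to 19(W), 18(W), 16(W), 14(W); every one is W ⇒ L
n=23: moves to 20(W), 19(W), 17(W), 15(W); every one is W ⇒ L
n=24: moves to 21(W), 20(W), 18(W), 16(W); every one is W ⇒ L
n=25: can move to 22, which is L ⇒ W
n=26: can move to 23, which is L ⇒ W
n=27: can move to 24, which is L ⇒ W
n=28: can move to 24, which is L ⇒ W
n=29: can move to 23, which is L ⇒ W
n=30: can move to 24, which is L ⇒ W
n=31: can move to 23, which is L ⇒ W
n=32: can move to 24, which is L ⇒ W
n=33: moves to 30(W), 29(W), 27(W), 25(W); every one is W ⇒ L
n=34: moves to 31(W), 30(W), 28(W), 26(W); every one is W ⇒ L
n=35: moves to 32(W), 31(W), 29(W), 27(W); every one is W ⇒ L
n=36: can move to 33, which is L ⇒ W
n=37: can move to 34, which is L ⇒ W
n=38: can move to 35, which is L ⇒ W
n=39: can move to 35, which is L ⇒ W
n=40: can move to 34, which is L ⇒ W
n=41: can move to 35, which is L ⇒ W
n=42: can move to 34, which is L ⇒ W
n=43: can move to 35, which is L ⇒ W
Reading off the rows marked L gives the requested list; there are 12 such values of n.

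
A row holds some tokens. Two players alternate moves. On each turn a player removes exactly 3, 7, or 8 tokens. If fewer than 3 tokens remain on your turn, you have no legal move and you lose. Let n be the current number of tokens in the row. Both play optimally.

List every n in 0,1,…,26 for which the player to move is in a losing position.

0, 1, 2, 6, 11, 12, 16, 17, 21, 22, 26

Positions with no move are L. A position that does have a move is losing for the player to move precisely when every available move leads to a winning position for the opponent. Fill in the labels:
n=0: no move → L
n=1: no move → L
n=2: no move → L
n=3: W (go to 0, an L position)
n=4: W (go to 1, an L position)
n=5: W (go to 2, an L position)
n=6: L (sole option 3(W) is W)
n=7: W (go to 0, an L position)
n=8: W (go to 1, an L position)
n=9: W (go to 6, an L position)
n=10: W (go to 2, an L position)
n=11: L (options 8(W), 4(W), 3(W) are all W)
n=12: L (options 9(W), 5(W), 4(W) are all W)
n=13: W (go to 6, an L position)
n=14: W (go to 11, an L position)
n=15: W (go to 12, an L position)
n=16: L (options 13(W), 9(W), 8(W) are all W)
n=17: L (options 14(W), 10(W), 9(W) are all W)
n=18: W (go to 11, an L position)
n=19: W (go to 16, an L position)
n=20: W (go to 17, an L position)
n=21: L (options 18(W), 14(W), 13(W) are all W)
n=22: L (options 19(W), 15(W), 14(W) are all W)
n=23: W (go to 16, an L position)
n=24: W (go to 21, an L position)
n=25: W (go to 22, an L position)
n=26: L (options 23(W), 19(W), 18(W) are all W)
The losing starting values of n are exactly the entries labelled L in this table (11 of them).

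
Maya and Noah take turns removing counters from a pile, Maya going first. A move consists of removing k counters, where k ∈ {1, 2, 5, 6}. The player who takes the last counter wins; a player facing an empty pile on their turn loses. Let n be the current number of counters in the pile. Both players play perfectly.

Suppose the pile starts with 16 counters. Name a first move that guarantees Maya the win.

Remove 2, leaving 14.

Build the W/L table. Terminal = L. A non-terminal position is W if it has a move to some L; otherwise it is L.
n=0: no move → L
n=1: W (go to 0, an L position)
n=2: W (go to 0, an L position)
n=3: L (options 2(W), 1(W) are all W)
n=4: W (go to 3, an L position)
n=5: W (go to 3, an L position)
n=6: W (go to 0, an L position)
n=7: L (options 6(W), 5(W), 2(W), 1(W) are all W)
n=8: W (go to 7, an L position)
n=9: W (go to 7, an L position)
n=10: L (options 9(W), 8(W), 5(W), 4(W) are all W)
n=11: W (go to 10, an L position)
n=12: W (go to 10, an L position)
n=13: W (go to 7, an L position)
n=14: L (options 13(W), 12(W), 9(W), 8(W) are all W)
n=15: W (go to 14, an L position)
n=16: W (go to 14, an L position)
From 16, the L positions reachable in one move are: 14, 10. Any move reaching one of these is winning.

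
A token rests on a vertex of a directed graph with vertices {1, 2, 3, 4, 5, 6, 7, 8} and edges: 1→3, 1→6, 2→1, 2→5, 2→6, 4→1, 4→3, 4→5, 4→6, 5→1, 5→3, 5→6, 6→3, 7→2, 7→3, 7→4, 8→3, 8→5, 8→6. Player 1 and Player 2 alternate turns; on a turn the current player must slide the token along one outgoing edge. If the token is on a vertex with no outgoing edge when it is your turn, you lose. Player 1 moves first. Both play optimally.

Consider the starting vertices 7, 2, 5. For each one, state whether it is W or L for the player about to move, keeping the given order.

Label each position W (a win for the player to move) or L (a loss). A position with no legal move is L; any other position is W exactly when some move reaches an L, and L when every move reaches a W.
Every edge goes from a vertex to one that appears earlier in the order 3, 6, 1, 5, 4, 2, 7, 8, so processing vertices in that order labels each vertex after all of its successors.
3: no outgoing edge → L
6: can move to 3, which is L ⇒ W
1: can move to 3, which is L ⇒ W
5: can move to 3, which is L ⇒ W
4: can move to 3, which is L ⇒ W
2: moves to 5(W), 1(W), 6(W); every one is W ⇒ L
7: can move to 2, which is L ⇒ W
8: can move to 3, which is L ⇒ W

7: W, 2: L, 5: W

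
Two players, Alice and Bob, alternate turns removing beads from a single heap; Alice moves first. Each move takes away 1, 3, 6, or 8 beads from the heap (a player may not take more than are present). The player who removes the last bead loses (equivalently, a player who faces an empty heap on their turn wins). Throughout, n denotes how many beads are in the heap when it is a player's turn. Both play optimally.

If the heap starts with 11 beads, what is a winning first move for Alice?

Remove 1, leaving 10.

Use the standard recursion: the mover wins at a terminal position; elsewhere, the mover wins exactly when some move hands the opponent an L position.
n=0: no move; the opponent has just taken the last bead and therefore loses → W
n=1: L (sole option 0(W) is W)
n=2: W (go to 1, an L position)
n=3: L (options 2(W), 0(W) are all W)
n=4: W (go to 3, an L position)
n=5: L (options 4(W), 2(W) are all W)
n=6: W (go to 5, an L position)
n=7: W (go to 1, an L position)
n=8: W (go to 5, an L position)
n=9: W (go to 3, an L position)
n=10: L (options 9(W), 7(W), 4(W), 2(W) are all W)
n=11: W (go to 10, an L position)
From 11, the L positions reachable in one move are: 10, 5, 3. Any move reaching one of these is winning.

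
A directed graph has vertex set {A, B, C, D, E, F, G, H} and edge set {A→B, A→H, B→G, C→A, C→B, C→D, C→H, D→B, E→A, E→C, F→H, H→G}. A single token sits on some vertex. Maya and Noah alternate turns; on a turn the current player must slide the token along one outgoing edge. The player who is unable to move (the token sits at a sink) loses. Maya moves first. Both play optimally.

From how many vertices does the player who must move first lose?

4

Classify positions by backward induction: terminal positions (no move available) are L. From any other position, the mover wins iff some move reaches an L.
Every edge goes from a vertex to one that appears earlier in the order G, B, H, F, A, D, C, E, so processing vertices in that order labels each vertex after all of its successors.
G: no outgoing edge → L
B: reaches L-position G → W
H: reaches L-position G → W
F: only reaches H(W), which is W → L
A: only reaches H(W), B(W), all W → L
D: only reaches B(W), which is W → L
C: reaches L-position D → W
E: reaches L-position A → W
The L vertices are A, D, F, G; that is 4 in all.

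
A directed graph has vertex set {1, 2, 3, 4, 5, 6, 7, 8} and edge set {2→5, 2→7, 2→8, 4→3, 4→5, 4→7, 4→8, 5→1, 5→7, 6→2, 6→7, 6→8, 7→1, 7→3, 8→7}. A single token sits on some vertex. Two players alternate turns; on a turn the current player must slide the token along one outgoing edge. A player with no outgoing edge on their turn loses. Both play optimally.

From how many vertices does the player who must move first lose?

3

Positions with no move are L. A position that does have a move is losing for the player to move precisely when every available move leads to a winning position for the opponent. Fill in the labels:
Every edge goes from a vertex to one that appears earlier in the order 3, 1, 7, 5, 8, 2, 6, 4, so processing vertices in that order labels each vertex after all of its successors.
3: no outgoing edge → L
1: no outgoing edge → L
7: →1(L), so W
5: →1(L), so W
8: →7(W) only, which is W, so L
2: →8(L), so W
6: →8(L), so W
4: →8(L), so W
The L vertices are 1, 3, 8; that is 3 in all.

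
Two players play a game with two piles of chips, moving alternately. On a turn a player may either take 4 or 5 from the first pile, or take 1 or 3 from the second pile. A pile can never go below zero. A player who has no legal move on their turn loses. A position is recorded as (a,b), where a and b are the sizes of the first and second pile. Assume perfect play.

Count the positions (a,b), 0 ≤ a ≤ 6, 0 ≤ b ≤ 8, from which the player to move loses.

Use the standard recursion: the mover loses at a terminal position; elsewhere, the mover wins exactly when some move hands the opponent an L position.
Every move lowers a or b (never raises either), so fill the grid row by row in increasing a, and left to right within a row: each cell's successors are then already labelled.
      b=0  b=1  b=2  b=3  b=4  b=5  b=6  b=7  b=8
a=0:    L    W    L    W    L    W    L    W    L
a=1:    L    W    L    W    L    W    L    W    L
a=2:    L    W    L    W    L    W    L    W    L
a=3:    L    W    L    W    L    W    L    W    L
a=4:    W    L    W    L    W    L    W    L    W
a=5:    W    L    W    L    W    L    W    L    W
a=6:    W    L    W    L    W    L    W    L    W
Cells with no legal move (terminal, hence L): (0,0), (1,0), (2,0), (3,0).
The remaining L cells, each justified by listing all of its moves:
(0,2): →(0,1)(W) only, which is W, so L
(0,4): →(0,3)(W), (0,1)(W) — all W, so L
(0,6): →(0,5)(W), (0,3)(W) — all W, so L
(0,8): →(0,7)(W), (0,5)(W) — all W, so L
(1,2): →(1,1)(W) only, which is W, so L
(1,4): →(1,3)(W), (1,1)(W) — all W, so L
(1,6): →(1,5)(W), (1,3)(W) — all W, so L
(1,8): →(1,7)(W), (1,5)(W) — all W, so L
(2,2): →(2,1)(W) only, which is W, so L
(2,4): →(2,3)(W), (2,1)(W) — all W, so L
(2,6): →(2,5)(W), (2,3)(W) — all W, so L
(2,8): →(2,7)(W), (2,5)(W) — all W, so L
(3,2): →(3,1)(W) only, which is W, so L
(3,4): →(3,3)(W), (3,1)(W) — all W, so L
(3,6): →(3,5)(W), (3,3)(W) — all W, so L
(3,8): →(3,7)(W), (3,5)(W) — all W, so L
(4,1): →(0,1)(W), (4,0)(W) — all W, so L
(4,3): →(0,3)(W), (4,2)(W), (4,0)(W) — all W, so L
(4,5): →(0,5)(W), (4,4)(W), (4,2)(W) — all W, so L
(4,7): →(0,7)(W), (4,6)(W), (4,4)(W) — all W, so L
(5,1): →(1,1)(W), (0,1)(W), (5,0)(W) — all W, so L
(5,3): →(1,3)(W), (0,3)(W), (5,2)(W), (5,0)(W) — all W, so L
(5,5): →(1,5)(W), (0,5)(W), (5,4)(W), (5,2)(W) — all W, so L
(5,7): →(1,7)(W), (0,7)(W), (5,6)(W), (5,4)(W) — all W, so L
(6,1): →(2,1)(W), (1,1)(W), (6,0)(W) — all W, so L
(6,3): →(2,3)(W), (1,3)(W), (6,2)(W), (6,0)(W) — all W, so L
(6,5): →(2,5)(W), (1,5)(W), (6,4)(W), (6,2)(W) — all W, so L
(6,7): →(2,7)(W), (1,7)(W), (6,6)(W), (6,4)(W) — all W, so L
Every other cell has at least one move into one of the L cells above, so it is W.
L cells per row: a=0: 5, a=1: 5, a=2: 5, a=3: 5, a=4: 4, a=5: 4, a=6: 4; total 32.

32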